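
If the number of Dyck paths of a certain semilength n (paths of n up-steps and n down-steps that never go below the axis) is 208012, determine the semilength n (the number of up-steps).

12

Dyck paths of semilength n are counted by C_n. Since C_12 = 208012, the index is 12.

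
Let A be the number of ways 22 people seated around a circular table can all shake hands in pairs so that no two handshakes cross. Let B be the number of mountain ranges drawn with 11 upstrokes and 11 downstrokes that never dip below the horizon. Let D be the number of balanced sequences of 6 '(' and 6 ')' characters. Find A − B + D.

132

With 22 = 2·11 people, non-crossing handshake pairings are non-crossing perfect matchings on a circle, counted by C_11. So A = C_11 = 58786.
Dyck paths of semilength n (length 2n) are counted by C_n; here n = 11. So B = C_11 = 58786.
Balanced strings of n pairs of brackets are counted by C_n; here n = 6. So D = C_6 = 132.
A − B + D = 58786 − 58786 + 132 = 132.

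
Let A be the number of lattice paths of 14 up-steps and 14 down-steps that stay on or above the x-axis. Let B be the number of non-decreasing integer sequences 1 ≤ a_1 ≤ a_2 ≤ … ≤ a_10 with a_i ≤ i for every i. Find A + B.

2691236

Dyck paths of semilength n (length 2n) are counted by C_n; here n = 14. So A = C_14 = 2674440.
Weakly increasing sequences with a_i ≤ i biject with Dyck paths of semilength 10, so there are C_10. So B = C_10 = 16796.
A + B = 2674440 + 16796 = 2691236.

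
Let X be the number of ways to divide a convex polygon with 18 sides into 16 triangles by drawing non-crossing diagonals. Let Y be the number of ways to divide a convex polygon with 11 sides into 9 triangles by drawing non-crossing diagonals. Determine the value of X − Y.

The number of triangulations of an 18-gon is the Catalan number C_16 (index = sides − 2). So X = C_16 = 35357670.
A convex 11-gon is triangulated into 9 triangles, and the number of such triangulations is the Catalan number C_{11−2} = C_9. So Y = C_9 = 4862.
X − Y = 35357670 − 4862 = 35352808.

35352808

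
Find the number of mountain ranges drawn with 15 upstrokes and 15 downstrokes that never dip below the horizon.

9694845

A Dyck path with 15 up-steps and 15 down-steps has semilength 15, so there are C_15 of them.
C_15 = C(30,15)/16 = 155117520/16 = 9694845.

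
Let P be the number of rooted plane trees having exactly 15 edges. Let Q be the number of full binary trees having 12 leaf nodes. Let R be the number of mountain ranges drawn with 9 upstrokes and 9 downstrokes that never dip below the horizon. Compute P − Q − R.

Rooted ordered trees with n edges are counted by C_n; here n = 15. So P = C_15 = 9694845.
A full binary tree with L leaves has L−1 internal nodes and is counted by C_{L−1}; L = 12 gives C_11. So Q = C_11 = 58786.
A Dyck path with 9 up-steps and 9 down-steps has semilength 9, so there are C_9 of them. So R = C_9 = 4862.
P − Q − R = 9694845 − 58786 − 4862 = 9631197.

9631197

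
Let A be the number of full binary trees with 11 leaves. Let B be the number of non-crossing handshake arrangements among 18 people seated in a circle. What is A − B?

A full binary tree with L leaves has L−1 internal nodes and is counted by C_{L−1}; L = 11 gives C_10. So A = C_10 = 16796.
With 18 = 2·9 people, non-crossing handshake pairings are non-crossing perfect matchings on a circle, counted by C_9. So B = C_9 = 4862.
A − B = 16796 − 4862 = 11934.

11934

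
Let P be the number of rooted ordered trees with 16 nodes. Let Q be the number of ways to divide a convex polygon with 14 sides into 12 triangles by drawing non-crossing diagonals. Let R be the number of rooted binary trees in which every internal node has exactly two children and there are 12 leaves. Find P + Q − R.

A rooted plane tree on 16 nodes has 15 edges, and such trees are counted by C_15. So P = C_15 = 9694845.
Triangulations of a convex m-gon are counted by C_{m−2}; with m = 14 this is C_12. So Q = C_12 = 208012.
Full binary trees with 12 leaves have 12−1 = 11 internal nodes, so there are C_11 of them. So R = C_11 = 58786.
P + Q − R = 9694845 + 208012 − 58786 = 9844071.

9844071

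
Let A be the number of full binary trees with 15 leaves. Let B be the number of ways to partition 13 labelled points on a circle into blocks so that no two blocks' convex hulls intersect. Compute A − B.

1931540

Full binary trees with 15 leaves have 15−1 = 14 internal nodes, so there are C_14 of them. So A = C_14 = 2674440.
The non-crossing partitions of [13] form a lattice of size C_13. So B = C_13 = 742900.
A − B = 2674440 − 742900 = 1931540.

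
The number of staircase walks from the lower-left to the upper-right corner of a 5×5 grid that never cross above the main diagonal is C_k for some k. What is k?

5

Monotone paths in an n×n grid that stay weakly below the diagonal are counted by C_n; here n = 5.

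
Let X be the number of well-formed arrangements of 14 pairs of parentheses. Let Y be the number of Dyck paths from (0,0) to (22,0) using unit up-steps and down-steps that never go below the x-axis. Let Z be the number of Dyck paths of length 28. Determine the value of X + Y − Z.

58786

Balanced strings of n pairs of brackets are counted by C_n; here n = 14. So X = C_14 = 2674440.
Dyck paths of semilength n (length 2n) are counted by C_n; here n = 11. So Y = C_11 = 58786.
Dyck paths of semilength n (length 2n) are counted by C_n; here n = 14. So Z = C_14 = 2674440.
X + Y − Z = 2674440 + 58786 − 2674440 = 58786.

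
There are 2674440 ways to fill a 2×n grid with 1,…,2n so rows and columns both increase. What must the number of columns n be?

Standard Young tableaux of shape 2×n are counted by C_n. The Catalan number equal to 2674440 is C_14.

14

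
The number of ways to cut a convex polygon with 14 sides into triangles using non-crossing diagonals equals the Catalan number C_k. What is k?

12

Triangulations of a convex m-gon are counted by C_{m−2}; with m = 14 this is C_12.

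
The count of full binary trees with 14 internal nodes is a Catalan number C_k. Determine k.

The number of full binary trees on 14 internal nodes is the Catalan number C_14.

14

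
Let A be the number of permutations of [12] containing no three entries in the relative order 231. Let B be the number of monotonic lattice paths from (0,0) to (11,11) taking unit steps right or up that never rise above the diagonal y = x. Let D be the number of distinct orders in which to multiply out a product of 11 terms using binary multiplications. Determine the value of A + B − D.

250002

For any fixed pattern of length 3, the pattern-avoiding permutations of [12] number C_12. So A = C_12 = 208012.
Sub-diagonal monotone paths from (0,0) to (11,11) biject with Dyck paths of semilength 11, giving C_11. So B = C_11 = 58786.
Bracketing 11 factors into binary products is counted by C_{11−1} = C_10. So D = C_10 = 16796.
A + B − D = 208012 + 58786 − 16796 = 250002.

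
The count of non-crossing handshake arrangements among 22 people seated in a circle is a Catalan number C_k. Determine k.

11

Non-crossing handshake pairings of 2n people are counted by C_n; 22 people gives n = 11.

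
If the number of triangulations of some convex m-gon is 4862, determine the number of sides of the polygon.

Triangulations of a convex m-gon are counted by C_{m−2}. Since C_9 = 4862, the index is 9.
So m − 2 = 9, giving m = 11 sides.

11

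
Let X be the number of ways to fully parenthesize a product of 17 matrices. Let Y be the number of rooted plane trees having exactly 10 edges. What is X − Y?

35340874

Bracketing 17 factors into binary products is counted by C_{17−1} = C_16. So X = C_16 = 35357670.
Rooted ordered trees with n edges are counted by C_n; here n = 10. So Y = C_10 = 16796.
X − Y = 35357670 − 16796 = 35340874.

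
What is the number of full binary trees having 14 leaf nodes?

742900

Full binary trees with 14 leaves have 14−1 = 13 internal nodes, so there are C_13 of them.
C_13 = C(26,13)/14 = 10400600/14 = 742900.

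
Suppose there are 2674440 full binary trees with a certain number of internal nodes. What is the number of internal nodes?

Full binary trees with n internal nodes are counted by C_n; 2674440 = C_14.

14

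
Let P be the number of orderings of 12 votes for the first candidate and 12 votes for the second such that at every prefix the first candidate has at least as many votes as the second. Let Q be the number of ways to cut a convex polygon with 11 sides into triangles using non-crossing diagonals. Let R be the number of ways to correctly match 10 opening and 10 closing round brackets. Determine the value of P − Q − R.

186354

Ballot sequences with n votes each where one side never trails are Dyck words, counted by C_n; here n = 12. So P = C_12 = 208012.
A convex 11-gon is triangulated into 9 triangles, and the number of such triangulations is the Catalan number C_{11−2} = C_9. So Q = C_9 = 4862.
Balanced strings of n pairs of brackets are counted by C_n; here n = 10. So R = C_10 = 16796.
P − Q − R = 208012 − 4862 − 16796 = 186354.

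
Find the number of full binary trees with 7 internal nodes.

429

Full binary trees with n internal nodes are counted by C_n; here n = 7.
C_7 = 429.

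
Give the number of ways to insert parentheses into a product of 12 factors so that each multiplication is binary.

Ways to associate a product of 12 factors correspond to binary trees on 12 leaves, so the count is C_11.
C_11 = C(22,11)/12 = 705432/12 = 58786.

58786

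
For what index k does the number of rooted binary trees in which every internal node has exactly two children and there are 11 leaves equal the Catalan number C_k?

10

A full binary tree with L leaves has L−1 internal nodes and is counted by C_{L−1}; L = 11 gives C_10.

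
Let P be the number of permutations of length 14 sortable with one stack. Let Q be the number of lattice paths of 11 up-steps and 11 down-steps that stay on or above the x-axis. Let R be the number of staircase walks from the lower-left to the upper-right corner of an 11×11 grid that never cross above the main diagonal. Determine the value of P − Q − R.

By Knuth's characterisation, the stack-sortable permutations of length 14 are the 231-avoiders, numbering C_14. So P = C_14 = 2674440.
A Dyck path with 11 up-steps and 11 down-steps has semilength 11, so there are C_11 of them. So Q = C_11 = 58786.
Monotone paths in an n×n grid that stay weakly below the diagonal are counted by C_n; here n = 11. So R = C_11 = 58786.
P − Q − R = 2674440 − 58786 − 58786 = 2556868.

2556868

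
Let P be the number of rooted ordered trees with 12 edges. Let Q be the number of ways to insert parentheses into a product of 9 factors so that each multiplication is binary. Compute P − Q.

206582

Rooted ordered trees with n edges are counted by C_n; here n = 12. So P = C_12 = 208012.
Parenthesizations of m factors correspond to full binary trees with m leaves, counted by C_{m−1}; m = 9 gives C_8. So Q = C_8 = 1430.
P − Q = 208012 − 1430 = 206582.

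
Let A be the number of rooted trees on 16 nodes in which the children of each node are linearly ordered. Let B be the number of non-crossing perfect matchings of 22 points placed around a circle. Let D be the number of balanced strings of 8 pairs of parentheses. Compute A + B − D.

A rooted plane tree on 16 nodes has 15 edges, and such trees are counted by C_15. So A = C_15 = 9694845.
Non-crossing perfect matchings of 2n points on a circle are counted by C_n; with 22 points, n = 11. So B = C_11 = 58786.
Balanced strings of n pairs of brackets are counted by C_n; here n = 8. So D = C_8 = 1430.
A + B − D = 9694845 + 58786 − 1430 = 9752201.

9752201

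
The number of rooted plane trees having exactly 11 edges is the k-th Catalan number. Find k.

Rooted ordered trees with n edges are counted by C_n; here n = 11.

11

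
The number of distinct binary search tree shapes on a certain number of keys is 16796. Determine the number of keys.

Binary search tree shapes on n keys are counted by C_n. The Catalan number equal to 16796 is C_10.

10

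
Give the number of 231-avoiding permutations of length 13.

742900

Permutations of [n] avoiding any single length-3 pattern are counted by C_n; here n = 13.
C_13 = 742900.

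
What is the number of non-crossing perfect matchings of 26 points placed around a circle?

742900

Pairing 26 circle points by 13 non-crossing chords gives C_13 matchings.
C_13 = C(26,13)/14 = 10400600/14 = 742900.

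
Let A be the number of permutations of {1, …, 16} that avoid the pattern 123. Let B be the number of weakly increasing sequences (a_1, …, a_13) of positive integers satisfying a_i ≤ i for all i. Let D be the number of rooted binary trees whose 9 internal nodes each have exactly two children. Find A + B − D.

For any fixed pattern of length 3, the pattern-avoiding permutations of [16] number C_16. So A = C_16 = 35357670.
Weakly increasing sequences with a_i ≤ i biject with Dyck paths of semilength 13, so there are C_13. So B = C_13 = 742900.
The number of full binary trees on 9 internal nodes is the Catalan number C_9. So D = C_9 = 4862.
A + B − D = 35357670 + 742900 − 4862 = 36095708.

36095708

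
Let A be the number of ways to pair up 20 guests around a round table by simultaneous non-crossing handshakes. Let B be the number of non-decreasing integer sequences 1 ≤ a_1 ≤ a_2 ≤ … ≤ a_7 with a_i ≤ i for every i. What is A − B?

With 20 = 2·10 people, non-crossing handshake pairings are non-crossing perfect matchings on a circle, counted by C_10. So A = C_10 = 16796.
Such sub-staircase sequences of length n are counted by C_n; here n = 7. So B = C_7 = 429.
A − B = 16796 − 429 = 16367.

16367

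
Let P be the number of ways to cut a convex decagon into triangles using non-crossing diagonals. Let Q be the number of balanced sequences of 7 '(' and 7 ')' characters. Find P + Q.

The number of triangulations of a 10-gon is the Catalan number C_8 (index = sides − 2). So P = C_8 = 1430.
Balanced strings of n pairs of brackets are counted by C_n; here n = 7. So Q = C_7 = 429.
P + Q = 1430 + 429 = 1859.

1859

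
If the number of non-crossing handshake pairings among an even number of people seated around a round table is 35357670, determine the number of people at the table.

32

Non-crossing handshake pairings of 2n people are counted by C_n. The Catalan number equal to 35357670 is C_16.
So n = 16, and there are 2n = 32 people.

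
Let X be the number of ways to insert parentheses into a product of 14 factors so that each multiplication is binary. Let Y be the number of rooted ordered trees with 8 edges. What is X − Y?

Bracketing 14 factors into binary products is counted by C_{14−1} = C_13. So X = C_13 = 742900.
Rooted ordered trees with n edges are counted by C_n; here n = 8. So Y = C_8 = 1430.
X − Y = 742900 − 1430 = 741470.

741470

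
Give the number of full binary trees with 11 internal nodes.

Full binary trees with n internal nodes are counted by C_n; here n = 11.
C_11 = C(22,11)/12 = 705432/12 = 58786.

58786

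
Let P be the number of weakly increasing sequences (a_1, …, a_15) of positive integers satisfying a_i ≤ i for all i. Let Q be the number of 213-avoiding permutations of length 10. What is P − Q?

Weakly increasing sequences with a_i ≤ i biject with Dyck paths of semilength 15, so there are C_15. So P = C_15 = 9694845.
Permutations of [n] avoiding any single length-3 pattern are counted by C_n; here n = 10. So Q = C_10 = 16796.
P − Q = 9694845 − 16796 = 9678049.

9678049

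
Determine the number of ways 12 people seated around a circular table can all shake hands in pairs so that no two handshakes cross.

132

With 12 = 2·6 people, non-crossing handshake pairings are non-crossing perfect matchings on a circle, counted by C_6.
C_6 = C(12,6)/7 = 924/7 = 132.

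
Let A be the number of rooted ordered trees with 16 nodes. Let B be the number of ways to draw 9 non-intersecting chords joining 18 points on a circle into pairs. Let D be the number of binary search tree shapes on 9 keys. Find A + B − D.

A rooted plane tree on 16 nodes has 15 edges, and such trees are counted by C_15. So A = C_15 = 9694845.
Pairing 18 circle points by 9 non-crossing chords gives C_9 matchings. So B = C_9 = 4862.
There are C_n binary search tree shapes on n keys; with n = 9 that is C_9. So D = C_9 = 4862.
A + B − D = 9694845 + 4862 − 4862 = 9694845.

9694845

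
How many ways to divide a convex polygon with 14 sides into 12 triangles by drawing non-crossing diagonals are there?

208012

Triangulations of a convex m-gon are counted by C_{m−2}; with m = 14 this is C_12.
C_12 = C_11 · 2(2·11+1)/(11+2) = 58786 · 46/13 = 208012.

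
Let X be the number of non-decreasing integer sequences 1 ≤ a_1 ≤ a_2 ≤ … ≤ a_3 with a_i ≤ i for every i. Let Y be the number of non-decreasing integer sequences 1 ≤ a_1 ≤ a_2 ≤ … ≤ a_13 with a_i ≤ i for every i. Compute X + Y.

Such sub-staircase sequences of length n are counted by C_n; here n = 3. So X = C_3 = 5.
Weakly increasing sequences with a_i ≤ i biject with Dyck paths of semilength 13, so there are C_13. So Y = C_13 = 742900.
X + Y = 5 + 742900 = 742905.

742905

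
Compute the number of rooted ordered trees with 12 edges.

208012

A rooted plane tree with 12 edges has 13 nodes, and the count is C_12.
C_12 = C(24,12)/13 = 2704156/13 = 208012.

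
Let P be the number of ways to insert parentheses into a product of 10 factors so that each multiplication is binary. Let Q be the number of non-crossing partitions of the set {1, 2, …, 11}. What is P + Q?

Bracketing 10 factors into binary products is counted by C_{10−1} = C_9. So P = C_9 = 4862.
Non-crossing partitions of an n-element set are counted by C_n; here n = 11. So Q = C_11 = 58786.
P + Q = 4862 + 58786 = 63648.

63648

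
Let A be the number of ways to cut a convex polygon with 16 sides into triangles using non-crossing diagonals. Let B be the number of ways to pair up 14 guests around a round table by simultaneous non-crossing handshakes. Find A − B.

A convex 16-gon is triangulated into 14 triangles, and the number of such triangulations is the Catalan number C_{16−2} = C_14. So A = C_14 = 2674440.
Non-crossing handshake pairings of 2n people are counted by C_n; 14 people gives n = 7. So B = C_7 = 429.
A − B = 2674440 − 429 = 2674011.

2674011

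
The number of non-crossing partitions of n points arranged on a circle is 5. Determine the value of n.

Non-crossing partitions of [n] are counted by C_n; 5 = C_3.

3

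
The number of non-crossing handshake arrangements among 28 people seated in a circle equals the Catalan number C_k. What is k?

14

With 28 = 2·14 people, non-crossing handshake pairings are non-crossing perfect matchings on a circle, counted by C_14.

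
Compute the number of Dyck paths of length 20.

16796

A Dyck path with 10 up-steps and 10 down-steps has semilength 10, so there are C_10 of them.
C_10 = 16796.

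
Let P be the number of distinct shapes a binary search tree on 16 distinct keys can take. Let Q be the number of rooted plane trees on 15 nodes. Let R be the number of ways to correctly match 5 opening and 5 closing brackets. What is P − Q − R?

32683188

There are C_n binary search tree shapes on n keys; with n = 16 that is C_16. So P = C_16 = 35357670.
A rooted plane tree on 15 nodes has 14 edges, and such trees are counted by C_14. So Q = C_14 = 2674440.
Balanced strings of n pairs of brackets are counted by C_n; here n = 5. So R = C_5 = 42.
P − Q − R = 35357670 − 2674440 − 42 = 32683188.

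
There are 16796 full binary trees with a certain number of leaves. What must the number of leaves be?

Full binary trees with L leaves are counted by C_{L−1}, and C_10 = 16796.
So the index is 10, and the number of leaves is 10 + 1 = 11.

11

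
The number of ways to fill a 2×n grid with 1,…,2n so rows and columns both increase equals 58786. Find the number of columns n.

11

Standard Young tableaux of shape 2×n are counted by C_n. The Catalan number equal to 58786 is C_11.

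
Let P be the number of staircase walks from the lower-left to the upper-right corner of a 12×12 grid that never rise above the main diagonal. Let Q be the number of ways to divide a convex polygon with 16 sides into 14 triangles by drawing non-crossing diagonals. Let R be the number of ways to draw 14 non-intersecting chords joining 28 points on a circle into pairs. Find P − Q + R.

208012

Monotone paths in an n×n grid that stay weakly below the diagonal are counted by C_n; here n = 12. So P = C_12 = 208012.
A convex 16-gon is triangulated into 14 triangles, and the number of such triangulations is the Catalan number C_{16−2} = C_14. So Q = C_14 = 2674440.
Non-crossing perfect matchings of 2n points on a circle are counted by C_n; with 28 points, n = 14. So R = C_14 = 2674440.
P − Q + R = 208012 − 2674440 + 2674440 = 208012.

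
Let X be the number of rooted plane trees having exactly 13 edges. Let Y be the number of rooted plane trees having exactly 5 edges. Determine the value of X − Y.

A rooted plane tree with 13 edges has 14 nodes, and the count is C_13. So X = C_13 = 742900.
A rooted plane tree with 5 edges has 6 nodes, and the count is C_5. So Y = C_5 = 42.
X − Y = 742900 − 42 = 742858.

742858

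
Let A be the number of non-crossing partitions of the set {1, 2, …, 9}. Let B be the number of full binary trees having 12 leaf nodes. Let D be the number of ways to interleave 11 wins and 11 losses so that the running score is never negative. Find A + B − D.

Non-crossing partitions of an n-element set are counted by C_n; here n = 9. So A = C_9 = 4862.
A full binary tree with L leaves has L−1 internal nodes and is counted by C_{L−1}; L = 12 gives C_11. So B = C_11 = 58786.
Ballot sequences with n votes each where one side never trails are Dyck words, counted by C_n; here n = 11. So D = C_11 = 58786.
A + B − D = 4862 + 58786 − 58786 = 4862.

4862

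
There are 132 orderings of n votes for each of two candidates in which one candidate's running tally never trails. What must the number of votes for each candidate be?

6

Such ballot sequences with n votes each are counted by C_n. The Catalan number equal to 132 is C_6.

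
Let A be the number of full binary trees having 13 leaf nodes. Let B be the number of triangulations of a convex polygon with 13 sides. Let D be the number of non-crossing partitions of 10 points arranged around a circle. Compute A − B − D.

132430

Full binary trees with 13 leaves have 13−1 = 12 internal nodes, so there are C_12 of them. So A = C_12 = 208012.
The number of triangulations of a 13-gon is the Catalan number C_11 (index = sides − 2). So B = C_11 = 58786.
The non-crossing partitions of [10] form a lattice of size C_10. So D = C_10 = 16796.
A − B − D = 208012 − 58786 − 16796 = 132430.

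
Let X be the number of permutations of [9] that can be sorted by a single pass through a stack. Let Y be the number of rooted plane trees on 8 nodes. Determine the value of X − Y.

By Knuth's characterisation, the stack-sortable permutations of length 9 are the 231-avoiders, numbering C_9. So X = C_9 = 4862.
A rooted plane tree on 8 nodes has 7 edges, and such trees are counted by C_7. So Y = C_7 = 429.
X − Y = 4862 − 429 = 4433.

4433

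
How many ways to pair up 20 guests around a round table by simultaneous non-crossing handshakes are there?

With 20 = 2·10 people, non-crossing handshake pairings are non-crossing perfect matchings on a circle, counted by C_10.
C_10 = 16796.

16796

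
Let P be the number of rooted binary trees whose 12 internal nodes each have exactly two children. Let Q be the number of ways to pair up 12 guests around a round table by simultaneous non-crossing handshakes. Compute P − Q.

207880

The number of full binary trees on 12 internal nodes is the Catalan number C_12. So P = C_12 = 208012.
With 12 = 2·6 people, non-crossing handshake pairings are non-crossing perfect matchings on a circle, counted by C_6. So Q = C_6 = 132.
P − Q = 208012 − 132 = 207880.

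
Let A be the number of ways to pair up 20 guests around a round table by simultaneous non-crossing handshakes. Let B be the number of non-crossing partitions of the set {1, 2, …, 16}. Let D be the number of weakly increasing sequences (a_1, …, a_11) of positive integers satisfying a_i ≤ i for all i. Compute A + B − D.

35315680

With 20 = 2·10 people, non-crossing handshake pairings are non-crossing perfect matchings on a circle, counted by C_10. So A = C_10 = 16796.
The non-crossing partitions of [16] form a lattice of size C_16. So B = C_16 = 35357670.
Such sub-staircase sequences of length n are counted by C_n; here n = 11. So D = C_11 = 58786.
A + B − D = 16796 + 35357670 − 58786 = 35315680.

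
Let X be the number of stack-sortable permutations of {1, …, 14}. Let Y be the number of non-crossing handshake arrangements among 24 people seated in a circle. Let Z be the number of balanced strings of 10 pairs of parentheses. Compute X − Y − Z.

2449632

By Knuth's characterisation, the stack-sortable permutations of length 14 are the 231-avoiders, numbering C_14. So X = C_14 = 2674440.
With 24 = 2·12 people, non-crossing handshake pairings are non-crossing perfect matchings on a circle, counted by C_12. So Y = C_12 = 208012.
Balanced strings of n pairs of brackets are counted by C_n; here n = 10. So Z = C_10 = 16796.
X − Y − Z = 2674440 − 208012 − 16796 = 2449632.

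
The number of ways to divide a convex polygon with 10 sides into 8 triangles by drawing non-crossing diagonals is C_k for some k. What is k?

The number of triangulations of a 10-gon is the Catalan number C_8 (index = sides − 2).

8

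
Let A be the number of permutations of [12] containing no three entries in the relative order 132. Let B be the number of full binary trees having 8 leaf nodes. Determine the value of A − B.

207583

For any fixed pattern of length 3, the pattern-avoiding permutations of [12] number C_12. So A = C_12 = 208012.
A full binary tree with L leaves has L−1 internal nodes and is counted by C_{L−1}; L = 8 gives C_7. So B = C_7 = 429.
A − B = 208012 − 429 = 207583.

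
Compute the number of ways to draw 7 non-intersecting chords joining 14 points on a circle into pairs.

429

Pairing 14 circle points by 7 non-crossing chords gives C_7 matchings.
C_7 = C(14,7)/8 = 3432/8 = 429.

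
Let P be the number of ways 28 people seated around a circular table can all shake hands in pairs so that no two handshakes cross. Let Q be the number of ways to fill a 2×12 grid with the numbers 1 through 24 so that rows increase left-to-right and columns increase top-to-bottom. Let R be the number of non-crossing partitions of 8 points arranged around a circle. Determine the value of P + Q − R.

Non-crossing handshake pairings of 2n people are counted by C_n; 28 people gives n = 14. So P = C_14 = 2674440.
By the hook-length formula (or a Dyck-path bijection), SYT of shape 2×12 number C_12. So Q = C_12 = 208012.
Non-crossing partitions of an n-element set are counted by C_n; here n = 8. So R = C_8 = 1430.
P + Q − R = 2674440 + 208012 − 1430 = 2881022.

2881022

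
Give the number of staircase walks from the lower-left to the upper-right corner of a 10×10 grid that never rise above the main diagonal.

Sub-diagonal monotone paths from (0,0) to (10,10) biject with Dyck paths of semilength 10, giving C_10.
C_10 = C(20,10)/11 = 184756/11 = 16796.

16796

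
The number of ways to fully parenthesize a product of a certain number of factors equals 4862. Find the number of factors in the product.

10

Parenthesizations of m factors are counted by C_{m−1}. The Catalan number equal to 4862 is C_9.
So the index is 9, and the number of factors is 9 + 1 = 10.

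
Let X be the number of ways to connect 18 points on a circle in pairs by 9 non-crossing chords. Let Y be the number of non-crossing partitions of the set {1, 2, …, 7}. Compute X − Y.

Pairing 18 circle points by 9 non-crossing chords gives C_9 matchings. So X = C_9 = 4862.
The non-crossing partitions of [7] form a lattice of size C_7. So Y = C_7 = 429.
X − Y = 4862 − 429 = 4433.

4433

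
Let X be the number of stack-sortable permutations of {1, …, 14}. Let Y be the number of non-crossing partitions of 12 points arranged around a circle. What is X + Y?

By Knuth's characterisation, the stack-sortable permutations of length 14 are the 231-avoiders, numbering C_14. So X = C_14 = 2674440.
The non-crossing partitions of [12] form a lattice of size C_12. So Y = C_12 = 208012.
X + Y = 2674440 + 208012 = 2882452.

2882452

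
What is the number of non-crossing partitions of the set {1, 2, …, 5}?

The non-crossing partitions of [5] form a lattice of size C_5.
C_5 = 42.

42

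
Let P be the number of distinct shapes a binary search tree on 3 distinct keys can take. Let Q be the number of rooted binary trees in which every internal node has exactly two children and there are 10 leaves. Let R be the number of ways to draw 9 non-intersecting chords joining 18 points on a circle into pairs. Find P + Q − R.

5

Binary trees (left/right distinguished) on n nodes are counted by C_n; here n = 3. So P = C_3 = 5.
A full binary tree with L leaves has L−1 internal nodes and is counted by C_{L−1}; L = 10 gives C_9. So Q = C_9 = 4862.
Non-crossing perfect matchings of 2n points on a circle are counted by C_n; with 18 points, n = 9. So R = C_9 = 4862.
P + Q − R = 5 + 4862 − 4862 = 5.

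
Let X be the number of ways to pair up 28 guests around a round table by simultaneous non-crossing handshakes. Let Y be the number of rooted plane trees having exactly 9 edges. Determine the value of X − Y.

2669578

With 28 = 2·14 people, non-crossing handshake pairings are non-crossing perfect matchings on a circle, counted by C_14. So X = C_14 = 2674440.
Rooted ordered trees with n edges are counted by C_n; here n = 9. So Y = C_9 = 4862.
X − Y = 2674440 − 4862 = 2669578.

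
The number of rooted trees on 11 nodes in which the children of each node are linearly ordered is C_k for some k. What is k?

10

Rooted ordered (plane) trees on m nodes have m−1 edges and are counted by C_{m−1}; m = 11 gives C_10.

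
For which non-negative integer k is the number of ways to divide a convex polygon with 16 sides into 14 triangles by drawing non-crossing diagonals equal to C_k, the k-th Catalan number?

14

Triangulations of a convex m-gon are counted by C_{m−2}; with m = 16 this is C_14.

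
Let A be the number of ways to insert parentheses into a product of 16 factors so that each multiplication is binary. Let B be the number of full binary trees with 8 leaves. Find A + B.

9695274

Ways to associate a product of 16 factors correspond to binary trees on 16 leaves, so the count is C_15. So A = C_15 = 9694845.
Full binary trees with 8 leaves have 8−1 = 7 internal nodes, so there are C_7 of them. So B = C_7 = 429.
A + B = 9694845 + 429 = 9695274.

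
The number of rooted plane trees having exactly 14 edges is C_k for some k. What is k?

A rooted plane tree with 14 edges has 15 nodes, and the count is C_14.

14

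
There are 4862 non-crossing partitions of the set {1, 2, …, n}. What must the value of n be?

Non-crossing partitions of [n] are counted by C_n. Since C_9 = 4862, the index is 9.

9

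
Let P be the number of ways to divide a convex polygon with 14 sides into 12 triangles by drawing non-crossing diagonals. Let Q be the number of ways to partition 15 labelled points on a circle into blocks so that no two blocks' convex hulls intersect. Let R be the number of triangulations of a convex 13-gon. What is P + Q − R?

The number of triangulations of a 14-gon is the Catalan number C_12 (index = sides − 2). So P = C_12 = 208012.
Non-crossing partitions of an n-element set are counted by C_n; here n = 15. So Q = C_15 = 9694845.
A convex 13-gon is triangulated into 11 triangles, and the number of such triangulations is the Catalan number C_{13−2} = C_11. So R = C_11 = 58786.
P + Q − R = 208012 + 9694845 − 58786 = 9844071.

9844071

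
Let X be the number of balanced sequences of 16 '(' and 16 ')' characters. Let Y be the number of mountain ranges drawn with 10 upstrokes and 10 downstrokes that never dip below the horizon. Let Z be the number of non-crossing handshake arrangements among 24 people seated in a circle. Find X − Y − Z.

Balanced strings of n pairs of brackets are counted by C_n; here n = 16. So X = C_16 = 35357670.
Dyck paths of semilength n (length 2n) are counted by C_n; here n = 10. So Y = C_10 = 16796.
Non-crossing handshake pairings of 2n people are counted by C_n; 24 people gives n = 12. So Z = C_12 = 208012.
X − Y − Z = 35357670 − 16796 − 208012 = 35132862.

35132862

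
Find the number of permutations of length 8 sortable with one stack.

By Knuth's characterisation, the stack-sortable permutations of length 8 are the 231-avoiders, numbering C_8.
C_8 = C(16,8)/9 = 12870/9 = 1430.

1430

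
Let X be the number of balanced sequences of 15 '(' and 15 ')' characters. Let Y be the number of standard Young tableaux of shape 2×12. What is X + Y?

Balanced strings of n pairs of brackets are counted by C_n; here n = 15. So X = C_15 = 9694845.
Standard Young tableaux of shape 2×n are counted by C_n; here n = 12. So Y = C_12 = 208012.
X + Y = 9694845 + 208012 = 9902857.

9902857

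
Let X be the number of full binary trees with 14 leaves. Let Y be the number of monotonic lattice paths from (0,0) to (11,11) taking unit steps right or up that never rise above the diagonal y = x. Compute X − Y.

684114

A full binary tree with L leaves has L−1 internal nodes and is counted by C_{L−1}; L = 14 gives C_13. So X = C_13 = 742900.
Sub-diagonal monotone paths from (0,0) to (11,11) biject with Dyck paths of semilength 11, giving C_11. So Y = C_11 = 58786.
X − Y = 742900 − 58786 = 684114.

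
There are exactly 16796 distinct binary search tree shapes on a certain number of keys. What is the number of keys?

10

Binary search tree shapes on n keys are counted by C_n; 16796 = C_10.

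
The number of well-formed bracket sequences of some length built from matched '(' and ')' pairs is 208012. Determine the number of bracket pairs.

Balanced strings of n bracket-pairs are counted by C_n. The Catalan number equal to 208012 is C_12.

12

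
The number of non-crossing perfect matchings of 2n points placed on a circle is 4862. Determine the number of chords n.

9

Non-crossing pairings of 2n points on a circle are counted by C_n, and C_9 = 4862.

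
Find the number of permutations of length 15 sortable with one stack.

By Knuth's characterisation, the stack-sortable permutations of length 15 are the 231-avoiders, numbering C_15.
C_15 = C_14 · 2(2·14+1)/(14+2) = 2674440 · 58/16 = 9694845.

9694845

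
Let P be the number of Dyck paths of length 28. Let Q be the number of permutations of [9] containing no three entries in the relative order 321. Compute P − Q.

2669578

A Dyck path with 14 up-steps and 14 down-steps has semilength 14, so there are C_14 of them. So P = C_14 = 2674440.
Permutations of [n] avoiding any single length-3 pattern are counted by C_n; here n = 9. So Q = C_9 = 4862.
P − Q = 2674440 − 4862 = 2669578.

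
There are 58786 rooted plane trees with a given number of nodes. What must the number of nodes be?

Rooted ordered trees on m nodes are counted by C_{m−1}. Since C_11 = 58786, the index is 11.
So the index is 11, and the number of nodes is 11 + 1 = 12.

12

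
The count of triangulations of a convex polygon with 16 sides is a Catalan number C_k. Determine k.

Triangulations of a convex m-gon are counted by C_{m−2}; with m = 16 this is C_14.

14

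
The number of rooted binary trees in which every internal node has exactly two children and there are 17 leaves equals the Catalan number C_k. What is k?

16

A full binary tree with L leaves has L−1 internal nodes and is counted by C_{L−1}; L = 17 gives C_16.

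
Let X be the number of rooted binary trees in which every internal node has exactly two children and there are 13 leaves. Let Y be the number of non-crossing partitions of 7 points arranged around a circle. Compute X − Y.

207583

A full binary tree with L leaves has L−1 internal nodes and is counted by C_{L−1}; L = 13 gives C_12. So X = C_12 = 208012.
The non-crossing partitions of [7] form a lattice of size C_7. So Y = C_7 = 429.
X − Y = 208012 − 429 = 207583.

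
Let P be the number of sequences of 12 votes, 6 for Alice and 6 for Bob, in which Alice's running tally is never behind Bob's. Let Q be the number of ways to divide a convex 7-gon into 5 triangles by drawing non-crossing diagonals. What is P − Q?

90

Reading a vote for the leader as '(' and for the other as ')' turns such a sequence into a balanced string of 6 pairs, so the count is C_6. So P = C_6 = 132.
The number of triangulations of a 7-gon is the Catalan number C_5 (index = sides − 2). So Q = C_5 = 42.
P − Q = 132 − 42 = 90.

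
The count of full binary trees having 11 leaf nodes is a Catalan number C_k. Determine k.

Full binary trees with 11 leaves have 11−1 = 10 internal nodes, so there are C_10 of them.

10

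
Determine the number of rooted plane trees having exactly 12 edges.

208012

Rooted ordered trees with n edges are counted by C_n; here n = 12.
C_12 = C(24,12)/13 = 2704156/13 = 208012.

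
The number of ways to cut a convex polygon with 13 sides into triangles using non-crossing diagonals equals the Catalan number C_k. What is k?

Triangulations of a convex m-gon are counted by C_{m−2}; with m = 13 this is C_11.

11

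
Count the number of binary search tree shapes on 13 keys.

742900

Binary trees (left/right distinguished) on n nodes are counted by C_n; here n = 13.
C_13 = 742900.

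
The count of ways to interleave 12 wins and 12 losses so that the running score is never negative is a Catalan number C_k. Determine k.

Reading a vote for the leader as '(' and for the other as ')' turns such a sequence into a balanced string of 12 pairs, so the count is C_12.

12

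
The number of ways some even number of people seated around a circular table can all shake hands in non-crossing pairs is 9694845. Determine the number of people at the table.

30

Non-crossing handshake pairings of 2n people are counted by C_n, and C_15 = 9694845.
So n = 15, and there are 2n = 30 people.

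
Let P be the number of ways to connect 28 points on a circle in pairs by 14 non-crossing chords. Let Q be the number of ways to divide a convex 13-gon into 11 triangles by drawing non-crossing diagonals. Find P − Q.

2615654

Non-crossing perfect matchings of 2n points on a circle are counted by C_n; with 28 points, n = 14. So P = C_14 = 2674440.
The number of triangulations of a 13-gon is the Catalan number C_11 (index = sides − 2). So Q = C_11 = 58786.
P − Q = 2674440 − 58786 = 2615654.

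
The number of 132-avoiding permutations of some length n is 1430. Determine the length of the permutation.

Permutations of [n] avoiding a fixed length-3 pattern are counted by C_n. Since C_8 = 1430, the index is 8.

8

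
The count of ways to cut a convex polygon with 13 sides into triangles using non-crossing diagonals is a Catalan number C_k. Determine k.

11

Triangulations of a convex m-gon are counted by C_{m−2}; with m = 13 this is C_11.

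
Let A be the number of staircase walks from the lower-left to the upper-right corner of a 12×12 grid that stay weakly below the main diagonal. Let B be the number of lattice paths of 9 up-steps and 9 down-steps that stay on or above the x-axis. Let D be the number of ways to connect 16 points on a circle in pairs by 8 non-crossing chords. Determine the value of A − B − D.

201720

Monotone paths in an n×n grid that stay weakly below the diagonal are counted by C_n; here n = 12. So A = C_12 = 208012.
Paths of 9 up- and 9 down-steps that never dip below the axis are Dyck paths; their count is C_9. So B = C_9 = 4862.
Pairing 16 circle points by 8 non-crossing chords gives C_8 matchings. So D = C_8 = 1430.
A − B − D = 208012 − 4862 − 1430 = 201720.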